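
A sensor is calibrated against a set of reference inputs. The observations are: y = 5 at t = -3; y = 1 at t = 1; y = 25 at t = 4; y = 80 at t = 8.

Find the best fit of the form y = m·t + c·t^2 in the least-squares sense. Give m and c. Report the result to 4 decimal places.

m = 1.6341, c = 1.0526

Entries of AᵀA: Σt·t = 90, Σt·t^2 = 550, Σt^2·t^2 = 4434.
For Aᵀy: Σt·y = 726, Σt^2·y = 5566.
So AᵀA·[m, c]ᵀ = Aᵀy: [[90, 550]; [550, 4434]]·[m, c]ᵀ = [726, 5566]ᵀ.
det = 90·4434 − 550² = 96560.
m = (726·4434 − 550·5566)/96560 = 19723/12070; c = (90·5566 − 550·726)/96560 = 2541/2414.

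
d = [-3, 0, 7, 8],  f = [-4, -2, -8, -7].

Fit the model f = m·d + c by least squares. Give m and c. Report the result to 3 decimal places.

Setting ∂/∂m … = 0 gives: 122·m + 12·c = -100;  12·m + 4·c = -21.
(Σd·d = 122, Σd = 12, Σ1 = 4, Σd·f = -100, Σf = -21.)
Determinant 122·4 − 12² = 344.
m = ((-100)·4 − 12·(-21))/344 = -37/86; c = (122·(-21) − 12·(-100))/344 = -681/172.

m = -0.430, c = -3.959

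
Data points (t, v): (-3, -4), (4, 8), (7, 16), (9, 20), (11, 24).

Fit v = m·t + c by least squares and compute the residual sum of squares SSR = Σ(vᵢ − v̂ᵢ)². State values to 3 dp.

The normal equations are: 276·m + 28·c = 600;  28·m + 5·c = 64.
(Σt·t = 276, Σt = 28, Σ1 = 5, Σt·v = 600, Σv = 64.)
Δ = 276·5 − 28² = 596.
m = (600·5 − 28·64)/596 = 302/149; c = (276·64 − 28·600)/596 = 216/149.
Residuals: 94/149, -232/149, 54/149, 46/149, 38/149; SSR = 464/149.

SSR = 3.114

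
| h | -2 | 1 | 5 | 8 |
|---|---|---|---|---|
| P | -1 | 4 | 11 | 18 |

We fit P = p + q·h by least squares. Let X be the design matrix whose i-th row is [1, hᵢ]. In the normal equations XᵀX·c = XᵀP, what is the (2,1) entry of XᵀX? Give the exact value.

12

Row 2 ↔ basis h, column 1 ↔ basis 1, so (XᵀX)_{2,1} = Σᵢ h = (-2)·(1) + (1)·(1) + (5)·(1) + (8)·(1) = 12.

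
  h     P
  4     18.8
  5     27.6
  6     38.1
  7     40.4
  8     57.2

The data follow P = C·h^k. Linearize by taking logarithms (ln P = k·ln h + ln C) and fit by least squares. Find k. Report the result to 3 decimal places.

Taking logs, ln P = k·ln h + ln C, so regress ln P on ln h.
AᵀA = [[15.8331, 8.8128]; [8.8128, 5]], rhs = [31.5416, 17.6373]ᵀ  (here Σln h = 8.8128, Σ(ln h)² = 15.8331, Σln P = 17.6373, Σln h·ln P = 31.5416).
Solving (det = 1.4995): k = 1.51600, ln C = 0.85540.

k = 1.516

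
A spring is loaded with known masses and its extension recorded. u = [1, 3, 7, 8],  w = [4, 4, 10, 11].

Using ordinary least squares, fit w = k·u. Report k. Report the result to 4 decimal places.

Entries of MᵀM: Σu·u = 123.
And Σu·w = 174.
k = 174/123 = 1.41463.

k = 1.4146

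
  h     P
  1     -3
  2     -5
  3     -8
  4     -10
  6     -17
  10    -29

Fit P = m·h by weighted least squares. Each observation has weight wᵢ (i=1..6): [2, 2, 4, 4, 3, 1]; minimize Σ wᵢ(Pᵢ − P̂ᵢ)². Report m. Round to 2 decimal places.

m = -2.76

Normal-equation sums: Σwᵢ·h·h = 318.
Moment sums: Σwᵢ·h·P = -878.
MᵀWM·[m]ᵀ = MᵀWP becomes [[318]]·[m]ᵀ = [-878]ᵀ.
Hence m = -878 / 318 ≈ -2.76101.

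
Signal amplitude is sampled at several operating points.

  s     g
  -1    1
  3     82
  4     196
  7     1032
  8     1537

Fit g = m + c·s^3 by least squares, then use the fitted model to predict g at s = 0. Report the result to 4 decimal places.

Entries of AᵀA: Σ1 = 5, Σs^3 = 945, Σs^3·s^3 = 384619.
Right-hand side: Σg = 2848, Σs^3·g = 1155677.
So AᵀA·[m, c]ᵀ = Aᵀg: [[5, 945]; [945, 384619]]·[m, c]ᵀ = [2848, 1155677]ᵀ.
Δ = 5·384619 − 945² = 1030070.
m = (2848·384619 − 945·1155677)/1030070 = 3280147/1030070; c = (5·1155677 − 945·2848)/1030070 = 617405/206014.
At s = 0: ĝ = (3280147/1030070)·(1) + (617405/206014)·(0) = 3280147/1030070.

ĝ = 3.1844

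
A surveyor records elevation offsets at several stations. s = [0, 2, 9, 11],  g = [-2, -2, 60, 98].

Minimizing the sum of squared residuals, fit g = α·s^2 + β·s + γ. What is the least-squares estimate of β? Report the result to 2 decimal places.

β = -2.59

The normal system MᵀM·[α, β, γ]ᵀ = Mᵀg is [[21218, 2068, 206]; [2068, 206, 22]; [206, 22, 4]]·[α, β, γ]ᵀ = [16710, 1614, 154]ᵀ.
Row-reducing yields α = 19/18, β = -3959/1530, γ = -277/170.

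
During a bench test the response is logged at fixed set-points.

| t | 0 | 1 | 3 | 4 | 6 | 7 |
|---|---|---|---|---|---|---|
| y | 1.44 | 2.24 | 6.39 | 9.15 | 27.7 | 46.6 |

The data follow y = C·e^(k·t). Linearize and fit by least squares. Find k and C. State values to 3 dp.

Let Y = ln y. Fitting Y = k·t + ln C by least squares:
AᵀA = [[111.0000, 21.0000]; [21.0000, 6]], rhs = [62.0455, 12.4026]ᵀ  (here Σt = 21.0000, Σ(t)² = 111.0000, Σln y = 12.4026, Σt·ln y = 62.0455).
Δ = 111.0000·6 − (21.0000)² = 225.0000; k = (62.0455·6 − 21.0000·12.4026)/225.0000 = 0.49697, ln C = (111.0000·12.4026 − 21.0000·62.0455)/225.0000 = 0.32772, so C = exp(0.32772) = 1.38780.

k = 0.497, C = 1.388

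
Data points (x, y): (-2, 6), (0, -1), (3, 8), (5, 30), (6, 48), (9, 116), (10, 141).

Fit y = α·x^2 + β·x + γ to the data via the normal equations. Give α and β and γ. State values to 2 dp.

α = 1.56, β = -1.12, γ = -2.06

Normal-equation sums: Σx^2·x^2 = 18579, Σx^2·x = 2089, Σx^2 = 255, Σx·x = 255, Σx = 31, Σ1 = 7.
For Aᵀy: Σx^2·y = 26070, Σx·y = 2904, Σy = 348.
Normal equations: [[18579, 2089, 255]; [2089, 255, 31]; [255, 31, 7]]·[α, β, γ]ᵀ = [26070, 2904, 348]ᵀ.
Solving the 3×3 system (Gaussian elimination) gives α = 470010/301841, β = -337335/301841, γ = -622071/301841.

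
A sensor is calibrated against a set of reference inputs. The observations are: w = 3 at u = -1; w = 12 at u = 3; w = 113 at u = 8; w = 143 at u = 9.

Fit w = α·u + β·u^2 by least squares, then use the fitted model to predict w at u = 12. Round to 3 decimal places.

ŵ = 261.838

Forming AᵀA = [[155, 1267]; [1267, 10739]] and Aᵀw = [2224, 18926]ᵀ gives AᵀA·[α, β]ᵀ = Aᵀw.
Eliminating β: 10739·(row 1) − 1267·(row 2) gives 59256·α = 10739·2224 − 1267·18926 = -95706, so α = -5317/3292.
Then β = (18926 − 1267·(-5317/3292))/10739 = 6429/3292.
At u = 12: ŵ = (-5317/3292)·(12) + (6429/3292)·(144) = 215493/823.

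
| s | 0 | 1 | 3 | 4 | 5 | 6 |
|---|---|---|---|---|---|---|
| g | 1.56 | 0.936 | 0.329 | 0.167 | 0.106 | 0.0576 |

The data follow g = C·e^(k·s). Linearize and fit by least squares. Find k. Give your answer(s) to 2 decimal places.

Let Y = ln g. Fitting Y = k·s + ln C by least squares:
Σs = 19.0000, Σ(s)² = 87.0000, Σln g = -7.6215, Σs·ln g = -38.9073.
Normal system: [[87.0000, 19.0000]; [19.0000, 6]]·[k, ln C]ᵀ = [-38.9073, -7.6215]ᵀ.
Δ = 87.0000·6 − (19.0000)² = 161.0000; k = (-38.9073·6 − 19.0000·-7.6215)/161.0000 = -0.55053, ln C = (87.0000·-7.6215 − 19.0000·-38.9073)/161.0000 = 0.47311.

k = -0.55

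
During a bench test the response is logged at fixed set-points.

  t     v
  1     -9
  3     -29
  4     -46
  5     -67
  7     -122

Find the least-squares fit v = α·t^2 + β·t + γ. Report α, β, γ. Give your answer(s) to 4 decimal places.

Sums needed: Σt^2·t^2 = 3364, Σt^2·t = 560, Σt^2 = 100, Σt·t = 100, Σt = 20, Σ1 = 5.
For Xᵀv: Σt^2·v = -8659, Σt·v = -1469, Σv = -273.
Normal equations: [[3364, 560, 100]; [560, 100, 20]; [100, 20, 5]]·[α, β, γ]ᵀ = [-8659, -1469, -273]ᵀ.
Inverting the 3×3 Gram matrix, [α, β, γ]ᵀ = [-61/28, -199/140, -187/35]ᵀ.

α = -2.1786, β = -1.4214, γ = -5.3429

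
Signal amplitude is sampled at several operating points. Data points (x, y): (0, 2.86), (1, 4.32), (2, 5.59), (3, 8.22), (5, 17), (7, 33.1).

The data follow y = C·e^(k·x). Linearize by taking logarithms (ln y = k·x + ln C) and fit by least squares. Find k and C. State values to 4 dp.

Linearized form: ln y = k·x + ln C. From the 6 transformed points,
XᵀX = [[88.0000, 18.0000]; [18.0000, 6]], rhs = [49.8877, 12.6744]ᵀ  (here Σx = 18.0000, Σ(x)² = 88.0000, Σln y = 12.6744, Σx·ln y = 49.8877).
Solving (det = 204.0000): k = 0.34896, ln C = 1.06552, so C = exp(1.06552) = 2.90234.

k = 0.3490, C = 2.9023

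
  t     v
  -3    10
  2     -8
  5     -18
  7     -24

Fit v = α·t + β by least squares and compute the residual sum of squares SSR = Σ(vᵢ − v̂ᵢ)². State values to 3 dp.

SSR = 0.811

Forming AᵀA = [[87, 11]; [11, 4]] and Aᵀv = [-304, -40]ᵀ gives AᵀA·[α, β]ᵀ = Aᵀv.
det = 87·4 − 11² = 227.
α = ((-304)·4 − 11·(-40))/227 = -776/227; β = (87·(-40) − 11·(-304))/227 = -136/227.
Residuals: 78/227, -128/227, -70/227, 120/227; SSR = 184/227.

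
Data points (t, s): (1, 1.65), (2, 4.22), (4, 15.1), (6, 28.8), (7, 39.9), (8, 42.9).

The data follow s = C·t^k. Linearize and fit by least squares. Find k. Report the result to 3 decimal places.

Taking logs, ln s = k·ln t + ln C, so regress ln s on ln t.
XᵀX = [[13.7233, 7.8966]; [7.8966, 6]], rhs = [25.7721, 15.4609]ᵀ  (here Σln t = 7.8966, Σ(ln t)² = 13.7233, Σln s = 15.4609, Σln t·ln s = 25.7721).
Solving (det = 19.9843): k = 1.62850, ln C = 0.43357.

k = 1.628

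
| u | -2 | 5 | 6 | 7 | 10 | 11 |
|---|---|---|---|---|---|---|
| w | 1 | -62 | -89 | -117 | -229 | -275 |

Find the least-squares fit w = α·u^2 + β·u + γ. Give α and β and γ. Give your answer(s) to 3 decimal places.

Normal-equation sums: Σu^2·u^2 = 28979, Σu^2·u = 3007, Σu^2 = 335, Σu·u = 335, Σu = 37, Σ1 = 6.
And Σu^2·w = -66658, Σu·w = -6980, Σw = -771.
Normal equations: [[28979, 3007, 335]; [3007, 335, 37]; [335, 37, 6]]·[α, β, γ]ᵀ = [-66658, -6980, -771]ᵀ.
Inverting the 3×3 Gram matrix, [α, β, γ]ᵀ = [-213911/105950, -322613/105950, 159118/52975]ᵀ.

α = -2.019, β = -3.045, γ = 3.004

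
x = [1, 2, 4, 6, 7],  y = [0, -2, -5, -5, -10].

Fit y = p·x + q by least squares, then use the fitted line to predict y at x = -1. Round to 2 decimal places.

ŷ = 2.52

With design matrix A, AᵀA = [[106, 20]; [20, 5]] and Aᵀy = [-124, -22]ᵀ.
Determinant 106·5 − 20² = 130.
p = ((-124)·5 − 20·(-22))/130 = -18/13; q = (106·(-22) − 20·(-124))/130 = 74/65.
At x = -1: ŷ = (-18/13)·(-1) + (74/65)·(1) = 164/65.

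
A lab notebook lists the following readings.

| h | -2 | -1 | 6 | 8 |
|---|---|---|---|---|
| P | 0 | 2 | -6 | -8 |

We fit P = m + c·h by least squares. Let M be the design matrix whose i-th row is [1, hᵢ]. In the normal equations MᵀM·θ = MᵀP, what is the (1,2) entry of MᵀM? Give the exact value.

11

Row 1 ↔ basis 1, column 2 ↔ basis h, so (MᵀM)_{1,2} = Σᵢ h = (1)·(-2) + (1)·(-1) + (1)·(6) + (1)·(8) = 11.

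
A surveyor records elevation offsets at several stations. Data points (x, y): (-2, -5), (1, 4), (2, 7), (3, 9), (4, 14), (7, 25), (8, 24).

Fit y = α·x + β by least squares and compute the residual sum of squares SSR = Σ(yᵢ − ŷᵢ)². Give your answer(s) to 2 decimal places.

Forming AᵀA = [[147, 23]; [23, 7]] and Aᵀy = [478, 78]ᵀ gives AᵀA·[α, β]ᵀ = Aᵀy.
det = 147·7 − 23² = 500.
α = (478·7 − 23·78)/500 = 388/125; β = (147·78 − 23·478)/500 = 118/125.
Residuals: 33/125, -6/125, -19/125, -157/125, 16/25, 291/125, -222/125; SSR = 1332/125.

SSR = 10.66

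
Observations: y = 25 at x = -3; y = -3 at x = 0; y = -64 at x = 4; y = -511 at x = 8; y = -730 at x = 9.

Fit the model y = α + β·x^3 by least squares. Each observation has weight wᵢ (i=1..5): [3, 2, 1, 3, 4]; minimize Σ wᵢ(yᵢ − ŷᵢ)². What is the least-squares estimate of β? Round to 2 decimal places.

Compute the Gram sums: Σwᵢ·1 = 13, Σwᵢ·x^3 = 4435, Σwᵢ·x^3·x^3 = 2918479.
Moment sums: Σwᵢ·y = -4448, Σwᵢ·x^3·y = -2919697.
Normal equations: [[13, 4435]; [4435, 2918479]]·[α, β]ᵀ = [-4448, -2919697]ᵀ.
Δ = 13·2918479 − 4435² = 18271002.
α = ((-4448)·2918479 − 4435·(-2919697))/18271002 = -32538397/18271002; β = (13·(-2919697) − 4435·(-4448))/18271002 = -18229181/18271002.

β = -1.00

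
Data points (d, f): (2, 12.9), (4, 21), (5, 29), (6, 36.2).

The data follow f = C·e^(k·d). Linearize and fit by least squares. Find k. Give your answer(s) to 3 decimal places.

Linearized form: ln f = k·d + ln C. From the 4 transformed points,
XᵀX = [[81.0000, 17.0000]; [17.0000, 4]], rhs = [55.6634, 12.5581]ᵀ  (here Σd = 17.0000, Σ(d)² = 81.0000, Σln f = 12.5581, Σd·ln f = 55.6634).
Slope k = (n·Σd·ln f − Σd·Σln f)/(n·Σ(d)² − (Σd)²) = (4·55.6634 − 17.0000·12.5581)/35.0000 = 0.26188; ln C = (Σln f − k·Σd)/n = 2.02654.

k = 0.262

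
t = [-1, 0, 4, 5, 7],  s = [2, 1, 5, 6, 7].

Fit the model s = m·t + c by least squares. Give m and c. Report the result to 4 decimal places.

m = 0.7391, c = 1.9826

The normal system XᵀX·[m, c]ᵀ = Xᵀs is [[91, 15]; [15, 5]]·[m, c]ᵀ = [97, 21]ᵀ.
Eliminating c: 5·(row 1) − 15·(row 2) gives 230·m = 5·97 − 15·21 = 170, so m = 17/23.
Then c = (21 − 15·(17/23))/5 = 228/115.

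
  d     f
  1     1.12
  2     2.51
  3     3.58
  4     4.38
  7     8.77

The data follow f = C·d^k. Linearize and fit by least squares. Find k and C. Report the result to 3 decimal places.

k = 1.029, C = 1.147

Linearized form: ln f = k·ln d + ln C. From the 5 transformed points,
AᵀA = [[7.3958, 5.1240]; [5.1240, 5]], rhs = [8.3119, 5.9574]ᵀ  (here Σln d = 5.1240, Σ(ln d)² = 7.3958, Σln f = 5.9574, Σln d·ln f = 8.3119).
Solving (det = 10.7239): k = 1.02892, ln C = 0.13704, so C = exp(0.13704) = 1.14687.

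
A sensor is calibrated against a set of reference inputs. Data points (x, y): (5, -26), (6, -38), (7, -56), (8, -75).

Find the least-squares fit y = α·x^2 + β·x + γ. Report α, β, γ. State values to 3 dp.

α = -1.750, β = 6.250, γ = -13.250

The normal system MᵀM·[α, β, γ]ᵀ = Mᵀy is [[8418, 1196, 174]; [1196, 174, 26]; [174, 26, 4]]·[α, β, γ]ᵀ = [-9562, -1350, -195]ᵀ.
Inverting the 3×3 Gram matrix, [α, β, γ]ᵀ = [-7/4, 25/4, -53/4]ᵀ.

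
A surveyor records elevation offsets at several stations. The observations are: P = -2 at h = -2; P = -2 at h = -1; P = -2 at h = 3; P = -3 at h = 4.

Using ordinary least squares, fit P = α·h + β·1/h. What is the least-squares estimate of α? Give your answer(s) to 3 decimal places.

α = -0.877

The normal system MᵀM·[α, β]ᵀ = MᵀP is [[30, 4]; [4, 205/144]]·[α, β]ᵀ = [-12, 19/12]ᵀ.
Eliminating β: (205/144)·(row 1) − 4·(row 2) gives (641/24)·α = (205/144)·(-12) − 4·(19/12) = -281/12, so α = -562/641.
Then β = ((19/12) − 4·(-562/641))/(205/144) = 2292/641.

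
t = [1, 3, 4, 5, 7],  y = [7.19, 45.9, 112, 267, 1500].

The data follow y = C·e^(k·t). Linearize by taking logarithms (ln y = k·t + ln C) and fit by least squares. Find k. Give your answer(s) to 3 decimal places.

k = 0.889

Linearized form: ln y = k·t + ln C. From the 5 transformed points,
Over the data: Σt = 20.0000, Σ(t)² = 100.0000, Σln y = 23.4181, Σt·ln y = 111.4549.
Normal system: [[100.0000, 20.0000]; [20.0000, 5]]·[k, ln C]ᵀ = [111.4549, 23.4181]ᵀ.
Δ = 100.0000·5 − (20.0000)² = 100.0000; k = (111.4549·5 − 20.0000·23.4181)/100.0000 = 0.88912, ln C = (100.0000·23.4181 − 20.0000·111.4549)/100.0000 = 1.12715.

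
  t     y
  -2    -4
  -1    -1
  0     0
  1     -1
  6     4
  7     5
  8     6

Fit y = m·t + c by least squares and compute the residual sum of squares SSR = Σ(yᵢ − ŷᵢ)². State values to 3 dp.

With design matrix M, MᵀM = [[155, 19]; [19, 7]] and Mᵀy = [115, 9]ᵀ.
Eliminating c: 7·(row 1) − 19·(row 2) gives 724·m = 7·115 − 19·9 = 634, so m = 317/362.
Then c = (9 − 19·(317/362))/7 = -395/362.
Residuals: -419/362, 175/181, 395/362, -142/181, -59/362, -7/181, 31/362; SSR = 745/181.

SSR = 4.116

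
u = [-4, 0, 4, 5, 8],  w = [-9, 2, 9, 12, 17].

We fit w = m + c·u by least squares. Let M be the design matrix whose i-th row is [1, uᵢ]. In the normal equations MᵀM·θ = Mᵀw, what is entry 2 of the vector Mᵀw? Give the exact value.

268

Entry 2 ↔ basis u, so (Mᵀw)_{2} = Σᵢ (u)·wᵢ = (-4)·(-9) + (0)·(2) + (4)·(9) + (5)·(12) + (8)·(17) = 268.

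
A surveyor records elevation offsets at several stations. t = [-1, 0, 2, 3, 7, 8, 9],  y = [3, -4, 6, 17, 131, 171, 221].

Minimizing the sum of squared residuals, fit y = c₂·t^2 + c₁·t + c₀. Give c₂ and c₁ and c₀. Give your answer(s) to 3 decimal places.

With design matrix X, XᵀX = [[13156, 1618, 208]; [1618, 208, 28]; [208, 28, 7]] and Xᵀy = [35444, 4334, 545]ᵀ.
Inverting the 3×3 Gram matrix, [c₂, c₁, c₀]ᵀ = [30125/10081, -20456/10081, -1673/593]ᵀ.

c₂ = 2.988, c₁ = -2.029, c₀ = -2.821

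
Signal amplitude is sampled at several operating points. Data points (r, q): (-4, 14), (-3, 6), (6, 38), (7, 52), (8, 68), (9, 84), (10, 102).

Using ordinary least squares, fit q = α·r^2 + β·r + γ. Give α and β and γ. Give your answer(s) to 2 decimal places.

α = 0.96, β = 0.62, γ = 0.18

Normal-equation sums: Σr^2·r^2 = 24691, Σr^2·r = 2709, Σr^2 = 355, Σr·r = 355, Σr = 33, Σ1 = 7.
And Σr^2·q = 25550, Σr·q = 2838, Σq = 364.
So MᵀM·[α, β, γ]ᵀ = Mᵀq: [[24691, 2709, 355]; [2709, 355, 33]; [355, 33, 7]]·[α, β, γ]ᵀ = [25550, 2838, 364]ᵀ.
Row-reducing yields α = 220673/228858, β = 47281/76286, γ = 20327/114429.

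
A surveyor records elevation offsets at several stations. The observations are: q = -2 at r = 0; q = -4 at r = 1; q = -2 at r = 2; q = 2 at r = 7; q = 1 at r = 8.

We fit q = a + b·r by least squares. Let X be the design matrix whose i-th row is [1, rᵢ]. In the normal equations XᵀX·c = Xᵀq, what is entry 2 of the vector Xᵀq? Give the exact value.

Entry 2 ↔ basis r, so (Xᵀq)_{2} = Σᵢ (r)·qᵢ = (0)·(-2) + (1)·(-4) + (2)·(-2) + (7)·(2) + (8)·(1) = 14.

14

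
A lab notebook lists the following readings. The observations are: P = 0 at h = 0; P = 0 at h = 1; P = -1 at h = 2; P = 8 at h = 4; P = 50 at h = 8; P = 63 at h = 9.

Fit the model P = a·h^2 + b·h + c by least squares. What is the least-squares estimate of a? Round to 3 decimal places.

Sums needed: Σh^2·h^2 = 10930, Σh^2·h = 1314, Σh^2 = 166, Σh·h = 166, Σh = 24, Σ1 = 6.
And Σh^2·P = 8427, Σh·P = 997, ΣP = 120.
Row-reducing yields a = 3216/3167, b = -64723/31670, c = 1266/15835.

a = 1.015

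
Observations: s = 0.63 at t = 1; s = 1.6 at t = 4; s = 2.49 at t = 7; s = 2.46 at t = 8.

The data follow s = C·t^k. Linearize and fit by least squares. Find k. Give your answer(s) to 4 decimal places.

k = 0.6772

With ln sᵢ as the transformed response and ln tᵢ as the regressor:
AᵀA = [[10.0325, 5.4116]; [5.4116, 4]], rhs = [4.2986, 1.8204]ᵀ  (here Σln t = 5.4116, Σ(ln t)² = 10.0325, Σln s = 1.8204, Σln t·ln s = 4.2986).
Δ = 10.0325·4 − (5.4116)² = 10.8439; k = (4.2986·4 − 5.4116·1.8204)/10.8439 = 0.67716, ln C = (10.0325·1.8204 − 5.4116·4.2986)/10.8439 = -0.46103.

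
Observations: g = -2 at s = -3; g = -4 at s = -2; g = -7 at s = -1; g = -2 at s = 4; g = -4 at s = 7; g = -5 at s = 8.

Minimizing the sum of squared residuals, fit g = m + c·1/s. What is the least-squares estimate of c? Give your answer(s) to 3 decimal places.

Normal-equation sums: Σ1 = 6, Σ1/s = -221/168, Σ1/s·1/s = 41197/28224.
And Σg = -24, Σ1/s·g = 1339/168.
Determinant 6·(41197/28224) − (-221/168)² = 198341/28224.
m = ((-24)·(41197/28224) − (-221/168)·(1339/168))/(198341/28224) = -53293/15257; c = (6·(1339/168) − (-221/168)·(-24))/(198341/28224) = 35280/15257.

c = 2.312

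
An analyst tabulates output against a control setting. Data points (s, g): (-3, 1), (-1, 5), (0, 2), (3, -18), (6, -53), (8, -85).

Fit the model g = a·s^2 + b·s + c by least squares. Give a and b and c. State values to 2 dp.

a = -0.96, b = -3.17, c = 1.28

Compute the Gram sums: Σs^2·s^2 = 5555, Σs^2·s = 727, Σs^2 = 119, Σs·s = 119, Σs = 13, Σ1 = 6.
And Σs^2·g = -7496, Σs·g = -1060, Σg = -148.
AᵀA·[a, b, c]ᵀ = Aᵀg becomes [[5555, 727, 119]; [727, 119, 13]; [119, 13, 6]]·[a, b, c]ᵀ = [-7496, -1060, -148]ᵀ.
Inverting the 3×3 Gram matrix, [a, b, c]ᵀ = [-6739/7008, -111167/35040, 7471/5840]ᵀ.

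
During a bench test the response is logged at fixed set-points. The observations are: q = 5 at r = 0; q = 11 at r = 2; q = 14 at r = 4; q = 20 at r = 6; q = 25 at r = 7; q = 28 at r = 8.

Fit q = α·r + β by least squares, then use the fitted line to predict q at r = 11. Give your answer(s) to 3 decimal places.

Sums needed: Σr·r = 169, Σr = 27, Σ1 = 6.
For Xᵀq: Σr·q = 597, Σq = 103.
Δ = 169·6 − 27² = 285.
α = (597·6 − 27·103)/285 = 267/95; β = (169·103 − 27·597)/285 = 1288/285.
At r = 11: q̂ = (267/95)·(11) + (1288/285)·(1) = 10099/285.

q̂ = 35.435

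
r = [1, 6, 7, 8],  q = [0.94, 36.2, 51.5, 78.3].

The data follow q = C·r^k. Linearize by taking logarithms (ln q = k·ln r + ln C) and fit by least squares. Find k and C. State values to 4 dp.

With ln qᵢ as the transformed response and ln rᵢ as the regressor:
AᵀA = [[11.3210, 5.8171]; [5.8171, 4]], rhs = [23.1682, 11.8293]ᵀ  (here Σln r = 5.8171, Σ(ln r)² = 11.3210, Σln q = 11.8293, Σln r·ln q = 23.1682).
Δ = 11.3210·4 − (5.8171)² = 11.4454; k = (23.1682·4 − 5.8171·11.8293)/11.4454 = 2.08471, ln C = (11.3210·11.8293 − 5.8171·23.1682)/11.4454 = -0.07442, so C = exp(-0.07442) = 0.92828.

k = 2.0847, C = 0.9283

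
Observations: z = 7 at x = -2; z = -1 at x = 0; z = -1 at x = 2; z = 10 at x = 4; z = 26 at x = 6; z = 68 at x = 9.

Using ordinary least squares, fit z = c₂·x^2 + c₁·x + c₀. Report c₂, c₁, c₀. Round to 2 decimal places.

MᵀM·[c₂, c₁, c₀]ᵀ = Mᵀz reads: 8145·c₂ + 1009·c₁ + 141·c₀ = 6628;  1009·c₂ + 141·c₁ + 19·c₀ = 792;  141·c₂ + 19·c₁ + 6·c₀ = 109.
Inverting the 3×3 Gram matrix, [c₂, c₁, c₀]ᵀ = [15473/14828, -128531/74140, -32093/37070]ᵀ.

c₂ = 1.04, c₁ = -1.73, c₀ = -0.87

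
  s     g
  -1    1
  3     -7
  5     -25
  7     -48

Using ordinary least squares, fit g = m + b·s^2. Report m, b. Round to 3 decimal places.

From the data, Σ1 = 4, Σs^2 = 84, Σs^2·s^2 = 3108.
Right-hand side: Σg = -79, Σs^2·g = -3039.
Δ = 4·3108 − 84² = 5376.
m = ((-79)·3108 − 84·(-3039))/5376 = 29/16; b = (4·(-3039) − 84·(-79))/5376 = -115/112.

m = 1.813, b = -1.027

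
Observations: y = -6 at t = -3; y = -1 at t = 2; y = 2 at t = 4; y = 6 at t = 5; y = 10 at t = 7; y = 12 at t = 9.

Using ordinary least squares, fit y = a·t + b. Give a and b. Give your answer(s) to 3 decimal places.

MᵀM·[a, b]ᵀ = Mᵀy reads: 184·a + 24·b = 232;  24·a + 6·b = 23.
Δ = 184·6 − 24² = 528.
a = (232·6 − 24·23)/528 = 35/22; b = (184·23 − 24·232)/528 = -167/66.

a = 1.591, b = -2.530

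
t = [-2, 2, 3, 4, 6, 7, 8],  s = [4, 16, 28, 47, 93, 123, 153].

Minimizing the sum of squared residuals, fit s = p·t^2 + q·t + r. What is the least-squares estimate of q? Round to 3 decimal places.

q = 3.122

From the data, Σt^2·t^2 = 8162, Σt^2·t = 1162, Σt^2 = 182, Σt·t = 182, Σt = 28, Σ1 = 7.
And Σt^2·s = 20251, Σt·s = 2939, Σs = 464.
XᵀX·[p, q, r]ᵀ = Xᵀs becomes [[8162, 1162, 182]; [1162, 182, 28]; [182, 28, 7]]·[p, q, r]ᵀ = [20251, 2939, 464]ᵀ.
Inverting the 3×3 Gram matrix, [p, q, r]ᵀ = [1227/616, 1923/616, 619/308]ᵀ.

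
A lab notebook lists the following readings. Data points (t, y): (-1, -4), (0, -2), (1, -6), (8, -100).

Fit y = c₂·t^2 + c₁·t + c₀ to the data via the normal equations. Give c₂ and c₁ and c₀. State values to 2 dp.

c₂ = -1.40, c₁ = -0.93, c₀ = -3.06

Normal-equation sums: Σt^2·t^2 = 4098, Σt^2·t = 512, Σt^2 = 66, Σt·t = 66, Σt = 8, Σ1 = 4.
Right-hand side: Σt^2·y = -6410, Σt·y = -802, Σy = -112.
Inverting the 3×3 Gram matrix, [c₂, c₁, c₀]ᵀ = [-846/605, -2821/3025, -9263/3025]ᵀ.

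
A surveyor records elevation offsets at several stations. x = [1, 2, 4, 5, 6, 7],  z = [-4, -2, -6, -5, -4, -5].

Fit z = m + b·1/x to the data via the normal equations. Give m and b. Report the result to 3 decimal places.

m = -4.957, b = 1.656

Forming AᵀA = [[6, 949/420]; [949/420, 247081/176400]] and Aᵀz = [-26, -373/42]ᵀ gives AᵀA·[m, b]ᵀ = Aᵀz.
Δ = 6·(247081/176400) − (949/420)² = 116377/35280.
m = ((-26)·(247081/176400) − (949/420)·(-373/42))/(116377/35280) = -2884336/581885; b = (6·(-373/42) − (949/420)·(-26))/(116377/35280) = 192696/116377.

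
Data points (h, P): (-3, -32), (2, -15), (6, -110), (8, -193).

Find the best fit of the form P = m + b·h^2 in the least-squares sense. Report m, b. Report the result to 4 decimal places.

Setting ∂/∂m … = 0 gives: 4·m + 113·b = -350;  113·m + 5489·b = -16660.
Eliminating b: 5489·(row 1) − 113·(row 2) gives 9187·m = 5489·(-350) − 113·(-16660) = -38570, so m = -38570/9187.
Then b = ((-16660) − 113·(-38570/9187))/5489 = -27090/9187.

m = -4.1983, b = -2.9487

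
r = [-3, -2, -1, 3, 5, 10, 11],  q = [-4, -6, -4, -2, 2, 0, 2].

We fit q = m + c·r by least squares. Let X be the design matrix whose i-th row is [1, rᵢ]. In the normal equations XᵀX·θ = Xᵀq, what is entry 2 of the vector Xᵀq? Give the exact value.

54

Entry 2 ↔ basis r, so (Xᵀq)_{2} = Σᵢ (r)·qᵢ = (-3)·(-4) + (-2)·(-6) + (-1)·(-4) + (3)·(-2) + (5)·(2) + (10)·(0) + (11)·(2) = 54.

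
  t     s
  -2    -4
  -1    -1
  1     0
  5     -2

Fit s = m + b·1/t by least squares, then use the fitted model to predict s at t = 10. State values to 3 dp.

Compute the Gram sums: Σ1 = 4, Σ1/t = -3/10, Σ1/t·1/t = 229/100.
Right-hand side: Σs = -7, Σ1/t·s = 13/5.
Normal equations: [[4, -3/10]; [-3/10, 229/100]]·[m, b]ᵀ = [-7, 13/5]ᵀ.
Δ = 4·(229/100) − (-3/10)² = 907/100.
m = ((-7)·(229/100) − (-3/10)·(13/5))/(907/100) = -1525/907; b = (4·(13/5) − (-3/10)·(-7))/(907/100) = 830/907.
At t = 10: ŝ = (-1525/907)·(1) + (830/907)·(1/10) = -1442/907.

ŝ = -1.590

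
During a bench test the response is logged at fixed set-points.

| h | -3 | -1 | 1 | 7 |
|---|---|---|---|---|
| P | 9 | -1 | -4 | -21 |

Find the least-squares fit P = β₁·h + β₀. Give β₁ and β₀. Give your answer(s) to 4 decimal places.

β₁ = -2.8571, β₀ = -1.3929

MᵀM·[β₁, β₀]ᵀ = MᵀP reads: 60·β₁ + 4·β₀ = -177;  4·β₁ + 4·β₀ = -17.
(Σh·h = 60, Σh = 4, Σ1 = 4, Σh·P = -177, ΣP = -17.)
Determinant 60·4 − 4² = 224.
β₁ = ((-177)·4 − 4·(-17))/224 = -20/7; β₀ = (60·(-17) − 4·(-177))/224 = -39/28.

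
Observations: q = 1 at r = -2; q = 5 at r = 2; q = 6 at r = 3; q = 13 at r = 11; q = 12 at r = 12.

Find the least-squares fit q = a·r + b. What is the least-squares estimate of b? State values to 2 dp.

AᵀA·[a, b]ᵀ = Aᵀq reads: 282·a + 26·b = 313;  26·a + 5·b = 37.
(Σr·r = 282, Σr = 26, Σ1 = 5, Σr·q = 313, Σq = 37.)
det = 282·5 − 26² = 734.
a = (313·5 − 26·37)/734 = 603/734; b = (282·37 − 26·313)/734 = 1148/367.

b = 3.13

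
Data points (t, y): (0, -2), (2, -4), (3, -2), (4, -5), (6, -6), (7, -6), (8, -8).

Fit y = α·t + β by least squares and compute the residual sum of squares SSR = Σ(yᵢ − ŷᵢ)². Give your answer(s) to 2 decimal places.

SSR = 5.25

Normal-equation sums: Σt·t = 178, Σt = 30, Σ1 = 7.
For Mᵀy: Σt·y = -176, Σy = -33.
Normal equations: [[178, 30]; [30, 7]]·[α, β]ᵀ = [-176, -33]ᵀ.
Determinant 178·7 − 30² = 346.
α = ((-176)·7 − 30·(-33))/346 = -121/173; β = (178·(-33) − 30·(-176))/346 = -297/173.
Residuals: -49/173, -153/173, 314/173, -84/173, -15/173, 106/173, -119/173; SSR = 908/173.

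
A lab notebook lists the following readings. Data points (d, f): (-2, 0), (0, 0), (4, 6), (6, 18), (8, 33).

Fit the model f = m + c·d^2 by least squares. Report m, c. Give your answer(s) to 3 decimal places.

Sums needed: Σ1 = 5, Σd^2 = 120, Σd^2·d^2 = 5664.
And Σf = 57, Σd^2·f = 2856.
So AᵀA·[m, c]ᵀ = Aᵀf: [[5, 120]; [120, 5664]]·[m, c]ᵀ = [57, 2856]ᵀ.
Determinant 5·5664 − 120² = 13920.
m = (57·5664 − 120·2856)/13920 = -207/145; c = (5·2856 − 120·57)/13920 = 31/58.

m = -1.428, c = 0.534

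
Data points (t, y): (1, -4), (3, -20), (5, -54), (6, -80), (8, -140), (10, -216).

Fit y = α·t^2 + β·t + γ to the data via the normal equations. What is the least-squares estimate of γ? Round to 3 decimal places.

γ = -1.254

Setting ∂/∂α … = 0 gives: 16099·α + 1881·β + 235·γ = -34974;  1881·α + 235·β + 33·γ = -4094;  235·α + 33·β + 6·γ = -514.
(Σt^2·t^2 = 16099, Σt^2·t = 1881, Σt^2 = 235, Σt·t = 235, Σt = 33, Σ1 = 6, Σt^2·y = -34974, Σt·y = -4094, Σy = -514.)
Row-reducing yields α = -679/316, β = -1561/33812, γ = -10600/8453.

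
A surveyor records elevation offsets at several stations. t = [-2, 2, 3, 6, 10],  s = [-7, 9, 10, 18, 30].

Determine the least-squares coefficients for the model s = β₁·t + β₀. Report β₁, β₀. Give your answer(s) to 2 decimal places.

Entries of AᵀA: Σt·t = 153, Σt = 19, Σ1 = 5.
And Σt·s = 470, Σs = 60.
det = 153·5 − 19² = 404.
β₁ = (470·5 − 19·60)/404 = 605/202; β₀ = (153·60 − 19·470)/404 = 125/202.

β₁ = 3.00, β₀ = 0.62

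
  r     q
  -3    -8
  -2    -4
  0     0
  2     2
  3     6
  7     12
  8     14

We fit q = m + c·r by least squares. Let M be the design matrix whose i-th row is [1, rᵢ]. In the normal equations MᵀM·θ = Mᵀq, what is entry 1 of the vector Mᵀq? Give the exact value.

22

Entry 1 ↔ basis 1, so (Mᵀq)_{1} = Σᵢ qᵢ = (1)·(-8) + (1)·(-4) + (1)·(0) + (1)·(2) + (1)·(6) + (1)·(12) + (1)·(14) = 22.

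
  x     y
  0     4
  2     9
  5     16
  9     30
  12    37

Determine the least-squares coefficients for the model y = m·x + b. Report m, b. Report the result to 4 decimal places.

m = 2.8230, b = 3.3909

Forming AᵀA = [[254, 28]; [28, 5]] and Aᵀy = [812, 96]ᵀ gives AᵀA·[m, b]ᵀ = Aᵀy.
Determinant 254·5 − 28² = 486.
m = (812·5 − 28·96)/486 = 686/243; b = (254·96 − 28·812)/486 = 824/243.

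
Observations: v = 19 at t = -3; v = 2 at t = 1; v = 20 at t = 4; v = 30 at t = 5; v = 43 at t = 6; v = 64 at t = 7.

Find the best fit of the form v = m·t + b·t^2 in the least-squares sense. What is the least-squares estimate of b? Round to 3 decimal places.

b = 1.511

Compute the Gram sums: Σt·t = 136, Σt·t^2 = 722, Σt^2·t^2 = 4660.
Moment sums: Σt·v = 881, Σt^2·v = 5927.
Normal equations: [[136, 722]; [722, 4660]]·[m, b]ᵀ = [881, 5927]ᵀ.
det = 136·4660 − 722² = 112476.
m = (881·4660 − 722·5927)/112476 = -86917/56238; b = (136·5927 − 722·881)/112476 = 84995/56238.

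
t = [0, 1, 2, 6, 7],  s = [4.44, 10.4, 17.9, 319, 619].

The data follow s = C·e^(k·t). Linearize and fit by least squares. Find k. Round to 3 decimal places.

With ln sᵢ as the transformed response and tᵢ as the regressor:
AᵀA = [[90.0000, 16.0000]; [16.0000, 5]], rhs = [87.6993, 18.9106]ᵀ  (here Σt = 16.0000, Σ(t)² = 90.0000, Σln s = 18.9106, Σt·ln s = 87.6993).
Slope k = (n·Σt·ln s − Σt·Σln s)/(n·Σ(t)² − (Σt)²) = (5·87.6993 − 16.0000·18.9106)/194.0000 = 0.70066; ln C = (Σln s − k·Σt)/n = 1.54001.

k = 0.701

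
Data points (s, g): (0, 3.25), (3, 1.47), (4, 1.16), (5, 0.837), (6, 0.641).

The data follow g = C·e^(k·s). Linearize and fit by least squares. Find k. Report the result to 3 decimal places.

Linearized form: ln g = k·s + ln C. From the 5 transformed points,
AᵀA = [[86.0000, 18.0000]; [18.0000, 5]], rhs = [-1.8085, 1.0897]ᵀ  (here Σs = 18.0000, Σ(s)² = 86.0000, Σln g = 1.0897, Σs·ln g = -1.8085).
Δ = 86.0000·5 − (18.0000)² = 106.0000; k = (-1.8085·5 − 18.0000·1.0897)/106.0000 = -0.27035, ln C = (86.0000·1.0897 − 18.0000·-1.8085)/106.0000 = 1.19119.

k = -0.270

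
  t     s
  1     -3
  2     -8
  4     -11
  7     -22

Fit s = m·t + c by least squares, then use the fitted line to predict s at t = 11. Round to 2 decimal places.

ŝ = -33.50

Normal-equation sums: Σt·t = 70, Σt = 14, Σ1 = 4.
And Σt·s = -217, Σs = -44.
So XᵀX·[m, c]ᵀ = Xᵀs: [[70, 14]; [14, 4]]·[m, c]ᵀ = [-217, -44]ᵀ.
det = 70·4 − 14² = 84.
m = ((-217)·4 − 14·(-44))/84 = -3; c = (70·(-44) − 14·(-217))/84 = -1/2.
At t = 11: ŝ = (-3)·(11) + (-1/2)·(1) = -67/2.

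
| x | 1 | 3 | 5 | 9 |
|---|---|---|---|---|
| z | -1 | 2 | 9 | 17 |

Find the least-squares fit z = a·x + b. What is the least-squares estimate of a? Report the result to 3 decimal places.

Forming AᵀA = [[116, 18]; [18, 4]] and Aᵀz = [203, 27]ᵀ gives AᵀA·[a, b]ᵀ = Aᵀz.
Determinant 116·4 − 18² = 140.
a = (203·4 − 18·27)/140 = 163/70; b = (116·27 − 18·203)/140 = -261/70.

a = 2.329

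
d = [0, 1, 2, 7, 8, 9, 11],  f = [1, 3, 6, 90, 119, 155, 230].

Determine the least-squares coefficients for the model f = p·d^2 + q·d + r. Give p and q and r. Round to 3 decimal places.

Compute the Gram sums: Σd^2·d^2 = 27716, Σd^2·d = 2924, Σd^2 = 320, Σd·d = 320, Σd = 38, Σ1 = 7.
Moment sums: Σd^2·f = 52438, Σd·f = 5522, Σf = 604.
Row-reducing yields p = 35185/17412, q = -23761/17412, r = 3823/2902.

p = 2.021, q = -1.365, r = 1.317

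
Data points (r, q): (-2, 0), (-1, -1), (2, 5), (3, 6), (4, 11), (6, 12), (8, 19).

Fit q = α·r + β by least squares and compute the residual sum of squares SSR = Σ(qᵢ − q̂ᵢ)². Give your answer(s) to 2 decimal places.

Sums needed: Σr·r = 134, Σr = 20, Σ1 = 7.
And Σr·q = 297, Σq = 52.
Normal equations: [[134, 20]; [20, 7]]·[α, β]ᵀ = [297, 52]ᵀ.
Eliminating β: 7·(row 1) − 20·(row 2) gives 538·α = 7·297 − 20·52 = 1039, so α = 1039/538.
Then β = (52 − 20·(1039/538))/7 = 514/269.
Residuals: 525/269, -527/538, -208/269, -917/538, 367/269, -403/269, 441/269; SSR = 8105/538.

SSR = 15.07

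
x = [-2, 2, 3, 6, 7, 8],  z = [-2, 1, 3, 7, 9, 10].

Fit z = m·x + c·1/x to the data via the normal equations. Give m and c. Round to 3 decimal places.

Sums needed: Σx·x = 166, Σx·1/x = 6, Σ1/x·1/x = 19049/28224.
And Σx·z = 200, Σ1/x·z = 521/84.
Normal equations: [[166, 6]; [6, 19049/28224]]·[m, c]ᵀ = [200, 521/84]ᵀ.
Eliminating c: (19049/28224)·(row 1) − 6·(row 2) gives (1073035/14112)·m = (19049/28224)·200 − 6·(521/84) = 344933/3528, so m = 1379732/1073035.
Then c = ((521/84) − 6·(1379732/1073035))/(19049/28224) = -2404752/1073035.

m = 1.286, c = -2.241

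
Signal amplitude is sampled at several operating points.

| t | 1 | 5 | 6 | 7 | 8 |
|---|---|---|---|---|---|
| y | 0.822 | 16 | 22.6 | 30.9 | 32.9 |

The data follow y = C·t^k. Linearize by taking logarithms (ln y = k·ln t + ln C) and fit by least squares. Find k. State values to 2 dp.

k = 1.82

Linearized form: ln y = k·ln t + ln C. From the 5 transformed points,
Σln t = 7.4265, Σ(ln t)² = 13.9113, Σln y = 12.6188, Σln t·ln y = 23.9893.
Equations: 13.9113·k + 7.4265·ln C = 23.9893;  7.4265·k + 5·ln C = 12.6188.
Δ = 13.9113·5 − (7.4265)² = 14.4030; k = (23.9893·5 − 7.4265·12.6188)/14.4030 = 1.82135, ln C = (13.9113·12.6188 − 7.4265·23.9893)/14.4030 = -0.18151.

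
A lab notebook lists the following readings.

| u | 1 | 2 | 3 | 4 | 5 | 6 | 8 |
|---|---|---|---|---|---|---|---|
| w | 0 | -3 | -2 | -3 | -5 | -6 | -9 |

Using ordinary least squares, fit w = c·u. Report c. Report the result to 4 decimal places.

c = -1.0129

Normal-equation sums: Σu·u = 155.
Right-hand side: Σu·w = -157.
So AᵀA·[c]ᵀ = Aᵀw: [[155]]·[c]ᵀ = [-157]ᵀ.
Hence c = -157 / 155 ≈ -1.0129.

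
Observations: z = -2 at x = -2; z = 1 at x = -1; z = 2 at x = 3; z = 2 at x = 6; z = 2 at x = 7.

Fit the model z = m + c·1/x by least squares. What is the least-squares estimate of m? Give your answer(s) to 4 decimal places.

From the data, Σ1 = 5, Σ1/x = -6/7, Σ1/x·1/x = 1243/882.
Moment sums: Σz = 5, Σ1/x·z = 9/7.
Normal equations: [[5, -6/7]; [-6/7, 1243/882]]·[m, c]ᵀ = [5, 9/7]ᵀ.
Δ = 5·(1243/882) − (-6/7)² = 5567/882.
m = (5·(1243/882) − (-6/7)·(9/7))/(5567/882) = 7187/5567; c = (5·(9/7) − (-6/7)·5)/(5567/882) = 9450/5567.

m = 1.2910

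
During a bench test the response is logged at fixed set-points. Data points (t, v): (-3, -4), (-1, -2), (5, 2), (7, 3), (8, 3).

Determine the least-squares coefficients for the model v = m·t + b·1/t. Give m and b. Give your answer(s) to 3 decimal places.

Forming MᵀM = [[148, 5]; [5, 837649/705600]] and Mᵀv = [69, 3811/840]ᵀ gives MᵀM·[m, b]ᵀ = Mᵀv.
Δ = 148·(837649/705600) − 5² = 26583013/176400.
m = (69·(837649/705600) − 5·(3811/840))/(26583013/176400) = 41791581/106332052; b = (148·(3811/840) − 5·69)/(26583013/176400) = 57587880/26583013.

m = 0.393, b = 2.166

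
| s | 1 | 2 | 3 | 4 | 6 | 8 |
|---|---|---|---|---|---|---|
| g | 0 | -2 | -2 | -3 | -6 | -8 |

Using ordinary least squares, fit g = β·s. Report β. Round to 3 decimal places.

AᵀA·[β]ᵀ = Aᵀg reads: 130·β = -122.
(Σs·s = 130, Σs·g = -122.)
Hence β = -122 / 130 ≈ -0.938462.

β = -0.938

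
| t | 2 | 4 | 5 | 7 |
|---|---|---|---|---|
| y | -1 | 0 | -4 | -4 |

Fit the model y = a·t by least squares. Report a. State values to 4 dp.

a = -0.5319

Forming MᵀM = [[94]] and Mᵀy = [-50]ᵀ gives MᵀM·[a]ᵀ = Mᵀy.
a = (-50)/94 = -0.531915.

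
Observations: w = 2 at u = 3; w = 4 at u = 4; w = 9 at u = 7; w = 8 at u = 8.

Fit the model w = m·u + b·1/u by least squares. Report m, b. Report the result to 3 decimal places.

m = 1.193, b = -3.911

Sums needed: Σu·u = 138, Σu·1/u = 4, Σ1/u·1/u = 5917/28224.
Right-hand side: Σu·w = 149, Σ1/u·w = 83/21.
Δ = 138·(5917/28224) − 4² = 60827/4704.
m = (149·(5917/28224) − 4·(83/21))/(60827/4704) = 435425/364962; b = (138·(83/21) − 4·149)/(60827/4704) = -237888/60827.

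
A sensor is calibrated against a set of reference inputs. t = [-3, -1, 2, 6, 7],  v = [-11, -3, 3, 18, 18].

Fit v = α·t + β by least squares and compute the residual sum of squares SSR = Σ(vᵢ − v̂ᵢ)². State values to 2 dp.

SSR = 9.05

With design matrix A, AᵀA = [[99, 11]; [11, 5]] and Aᵀv = [276, 25]ᵀ.
Eliminating β: 5·(row 1) − 11·(row 2) gives 374·α = 5·276 − 11·25 = 1105, so α = 65/22.
Then β = (25 − 11·(65/22))/5 = -3/2.
Residuals: -7/11, 16/11, -31/22, 39/22, -13/11; SSR = 199/22.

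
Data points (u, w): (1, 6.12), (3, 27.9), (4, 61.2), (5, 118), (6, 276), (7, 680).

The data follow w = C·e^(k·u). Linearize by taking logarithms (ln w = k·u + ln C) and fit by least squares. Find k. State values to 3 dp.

With ln wᵢ as the transformed response and uᵢ as the regressor:
XᵀX = [[136.0000, 26.0000]; [26.0000, 6]], rhs = [131.4845, 26.1675]ᵀ  (here Σu = 26.0000, Σ(u)² = 136.0000, Σln w = 26.1675, Σu·ln w = 131.4845).
Slope k = (n·Σu·ln w − Σu·Σln w)/(n·Σ(u)² − (Σu)²) = (6·131.4845 − 26.0000·26.1675)/140.0000 = 0.77537; ln C = (Σln w − k·Σu)/n = 1.00132.

k = 0.775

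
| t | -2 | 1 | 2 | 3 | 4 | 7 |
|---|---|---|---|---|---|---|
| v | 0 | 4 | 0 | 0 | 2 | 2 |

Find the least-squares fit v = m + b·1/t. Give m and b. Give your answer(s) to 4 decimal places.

Setting ∂/∂m … = 0 gives: 6·m + (145/84)·b = 8;  (145/84)·m + (11953/7056)·b = 67/14.
(Σ1 = 6, Σ1/t = 145/84, Σ1/t·1/t = 11953/7056, Σv = 8, Σ1/t·v = 67/14.)
Eliminating b: (11953/7056)·(row 1) − (145/84)·(row 2) gives (50693/7056)·m = (11953/7056)·8 − (145/84)·(67/14) = 18667/3528, so m = 37334/50693.
Then b = ((67/14) − (145/84)·(37334/50693))/(11953/7056) = 105168/50693.

m = 0.7365, b = 2.0746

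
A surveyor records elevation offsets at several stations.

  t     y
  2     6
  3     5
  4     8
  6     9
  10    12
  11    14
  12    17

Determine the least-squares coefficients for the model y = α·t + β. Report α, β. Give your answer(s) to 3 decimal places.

Forming MᵀM = [[430, 48]; [48, 7]] and Mᵀy = [591, 71]ᵀ gives MᵀM·[α, β]ᵀ = Mᵀy.
Determinant 430·7 − 48² = 706.
α = (591·7 − 48·71)/706 = 729/706; β = (430·71 − 48·591)/706 = 1081/353.

α = 1.033, β = 3.062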